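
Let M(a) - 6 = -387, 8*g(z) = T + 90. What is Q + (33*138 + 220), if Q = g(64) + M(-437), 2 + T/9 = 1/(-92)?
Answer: 3239863/736 ≈ 4402.0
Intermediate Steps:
T = -1665/92 (T = -18 + 9/(-92) = -18 + 9*(-1/92) = -18 - 9/92 = -1665/92 ≈ -18.098)
g(z) = 6615/736 (g(z) = (-1665/92 + 90)/8 = (⅛)*(6615/92) = 6615/736)
M(a) = -381 (M(a) = 6 - 387 = -381)
Q = -273801/736 (Q = 6615/736 - 381 = -273801/736 ≈ -372.01)
Q + (33*138 + 220) = -273801/736 + (33*138 + 220) = -273801/736 + (4554 + 220) = -273801/736 + 4774 = 3239863/736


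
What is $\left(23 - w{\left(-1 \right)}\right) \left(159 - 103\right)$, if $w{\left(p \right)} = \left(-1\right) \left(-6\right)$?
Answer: $952$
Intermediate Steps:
$w{\left(p \right)} = 6$
$\left(23 - w{\left(-1 \right)}\right) \left(159 - 103\right) = \left(23 - 6\right) \left(159 - 103\right) = \left(23 - 6\right) 56 = 17 \cdot 56 = 952$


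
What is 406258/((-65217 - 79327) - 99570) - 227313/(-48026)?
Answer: 17989669487/5861909482 ≈ 3.0689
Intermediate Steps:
406258/((-65217 - 79327) - 99570) - 227313/(-48026) = 406258/(-144544 - 99570) - 227313*(-1/48026) = 406258/(-244114) + 227313/48026 = 406258*(-1/244114) + 227313/48026 = -203129/122057 + 227313/48026 = 17989669487/5861909482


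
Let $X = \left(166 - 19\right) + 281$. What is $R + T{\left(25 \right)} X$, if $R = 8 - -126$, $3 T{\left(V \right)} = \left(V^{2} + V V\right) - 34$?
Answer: $\frac{520850}{3} \approx 1.7362 \cdot 10^{5}$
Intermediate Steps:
$T{\left(V \right)} = - \frac{34}{3} + \frac{2 V^{2}}{3}$ ($T{\left(V \right)} = \frac{\left(V^{2} + V V\right) - 34}{3} = \frac{\left(V^{2} + V^{2}\right) - 34}{3} = \frac{2 V^{2} - 34}{3} = \frac{-34 + 2 V^{2}}{3} = - \frac{34}{3} + \frac{2 V^{2}}{3}$)
$R = 134$ ($R = 8 + 126 = 134$)
$X = 428$ ($X = 147 + 281 = 428$)
$R + T{\left(25 \right)} X = 134 + \left(- \frac{34}{3} + \frac{2 \cdot 25^{2}}{3}\right) 428 = 134 + \left(- \frac{34}{3} + \frac{2}{3} \cdot 625\right) 428 = 134 + \left(- \frac{34}{3} + \frac{1250}{3}\right) 428 = 134 + \frac{1216}{3} \cdot 428 = 134 + \frac{520448}{3} = \frac{520850}{3}$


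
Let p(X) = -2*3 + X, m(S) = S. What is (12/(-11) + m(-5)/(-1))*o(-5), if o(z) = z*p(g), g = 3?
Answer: 645/11 ≈ 58.636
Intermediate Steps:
p(X) = -6 + X
o(z) = -3*z (o(z) = z*(-6 + 3) = z*(-3) = -3*z)
(12/(-11) + m(-5)/(-1))*o(-5) = (12/(-11) - 5/(-1))*(-3*(-5)) = (12*(-1/11) - 5*(-1))*15 = (-12/11 + 5)*15 = (43/11)*15 = 645/11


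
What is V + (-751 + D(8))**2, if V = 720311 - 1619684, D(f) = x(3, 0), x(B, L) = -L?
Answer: -335372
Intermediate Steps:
D(f) = 0 (D(f) = -1*0 = 0)
V = -899373
V + (-751 + D(8))**2 = -899373 + (-751 + 0)**2 = -899373 + (-751)**2 = -899373 + 564001 = -335372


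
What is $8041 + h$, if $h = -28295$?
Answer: $-20254$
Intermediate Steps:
$8041 + h = 8041 - 28295 = -20254$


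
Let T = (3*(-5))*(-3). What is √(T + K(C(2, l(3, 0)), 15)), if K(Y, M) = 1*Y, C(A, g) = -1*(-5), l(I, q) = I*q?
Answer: 5*√2 ≈ 7.0711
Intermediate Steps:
C(A, g) = 5
K(Y, M) = Y
T = 45 (T = -15*(-3) = 45)
√(T + K(C(2, l(3, 0)), 15)) = √(45 + 5) = √50 = 5*√2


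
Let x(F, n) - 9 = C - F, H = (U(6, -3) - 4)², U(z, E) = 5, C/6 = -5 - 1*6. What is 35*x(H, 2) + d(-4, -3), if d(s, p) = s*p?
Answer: -2018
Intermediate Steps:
C = -66 (C = 6*(-5 - 1*6) = 6*(-5 - 6) = 6*(-11) = -66)
H = 1 (H = (5 - 4)² = 1² = 1)
d(s, p) = p*s
x(F, n) = -57 - F (x(F, n) = 9 + (-66 - F) = -57 - F)
35*x(H, 2) + d(-4, -3) = 35*(-57 - 1*1) - 3*(-4) = 35*(-57 - 1) + 12 = 35*(-58) + 12 = -2030 + 12 = -2018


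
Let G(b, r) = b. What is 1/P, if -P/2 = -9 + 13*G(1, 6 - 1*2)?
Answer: -⅛ ≈ -0.12500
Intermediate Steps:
P = -8 (P = -2*(-9 + 13*1) = -2*(-9 + 13) = -2*4 = -8)
1/P = 1/(-8) = -⅛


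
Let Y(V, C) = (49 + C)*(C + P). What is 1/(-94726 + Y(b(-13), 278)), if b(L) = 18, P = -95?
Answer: -1/34885 ≈ -2.8666e-5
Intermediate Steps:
Y(V, C) = (-95 + C)*(49 + C) (Y(V, C) = (49 + C)*(C - 95) = (49 + C)*(-95 + C) = (-95 + C)*(49 + C))
1/(-94726 + Y(b(-13), 278)) = 1/(-94726 + (-4655 + 278**2 - 46*278)) = 1/(-94726 + (-4655 + 77284 - 12788)) = 1/(-94726 + 59841) = 1/(-34885) = -1/34885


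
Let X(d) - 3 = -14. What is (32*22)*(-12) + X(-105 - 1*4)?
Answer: -8459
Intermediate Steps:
X(d) = -11 (X(d) = 3 - 14 = -11)
(32*22)*(-12) + X(-105 - 1*4) = (32*22)*(-12) - 11 = 704*(-12) - 11 = -8448 - 11 = -8459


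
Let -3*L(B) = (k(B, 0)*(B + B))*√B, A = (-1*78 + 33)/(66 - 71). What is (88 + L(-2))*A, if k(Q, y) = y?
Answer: 792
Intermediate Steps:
A = 9 (A = (-78 + 33)/(-5) = -45*(-⅕) = 9)
L(B) = 0 (L(B) = -0*(B + B)*√B/3 = -0*(2*B)*√B/3 = -0*√B = -⅓*0 = 0)
(88 + L(-2))*A = (88 + 0)*9 = 88*9 = 792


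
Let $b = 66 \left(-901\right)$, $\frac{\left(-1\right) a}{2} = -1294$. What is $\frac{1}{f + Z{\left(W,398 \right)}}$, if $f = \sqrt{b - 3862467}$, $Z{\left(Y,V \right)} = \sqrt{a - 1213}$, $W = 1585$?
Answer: $\frac{1}{5 \sqrt{55} + i \sqrt{3921933}} \approx 9.451 \cdot 10^{-6} - 0.00050477 i$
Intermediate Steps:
$a = 2588$ ($a = \left(-2\right) \left(-1294\right) = 2588$)
$b = -59466$
$Z{\left(Y,V \right)} = 5 \sqrt{55}$ ($Z{\left(Y,V \right)} = \sqrt{2588 - 1213} = \sqrt{1375} = 5 \sqrt{55}$)
$f = i \sqrt{3921933}$ ($f = \sqrt{-59466 - 3862467} = \sqrt{-3921933} = i \sqrt{3921933} \approx 1980.4 i$)
$\frac{1}{f + Z{\left(W,398 \right)}} = \frac{1}{i \sqrt{3921933} + 5 \sqrt{55}} = \frac{1}{5 \sqrt{55} + i \sqrt{3921933}}$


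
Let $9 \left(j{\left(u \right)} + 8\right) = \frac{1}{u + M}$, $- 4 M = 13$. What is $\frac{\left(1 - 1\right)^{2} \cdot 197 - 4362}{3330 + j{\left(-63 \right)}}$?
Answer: $- \frac{5201685}{3961483} \approx -1.3131$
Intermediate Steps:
$M = - \frac{13}{4}$ ($M = \left(- \frac{1}{4}\right) 13 = - \frac{13}{4} \approx -3.25$)
$j{\left(u \right)} = -8 + \frac{1}{9 \left(- \frac{13}{4} + u\right)}$ ($j{\left(u \right)} = -8 + \frac{1}{9 \left(u - \frac{13}{4}\right)} = -8 + \frac{1}{9 \left(- \frac{13}{4} + u\right)}$)
$\frac{\left(1 - 1\right)^{2} \cdot 197 - 4362}{3330 + j{\left(-63 \right)}} = \frac{\left(1 - 1\right)^{2} \cdot 197 - 4362}{3330 + \frac{4 \left(235 - -4536\right)}{9 \left(-13 + 4 \left(-63\right)\right)}} = \frac{0^{2} \cdot 197 - 4362}{3330 + \frac{4 \left(235 + 4536\right)}{9 \left(-13 - 252\right)}} = \frac{0 \cdot 197 - 4362}{3330 + \frac{4}{9} \frac{1}{-265} \cdot 4771} = \frac{0 - 4362}{3330 + \frac{4}{9} \left(- \frac{1}{265}\right) 4771} = - \frac{4362}{3330 - \frac{19084}{2385}} = - \frac{4362}{\frac{7922966}{2385}} = \left(-4362\right) \frac{2385}{7922966} = - \frac{5201685}{3961483}$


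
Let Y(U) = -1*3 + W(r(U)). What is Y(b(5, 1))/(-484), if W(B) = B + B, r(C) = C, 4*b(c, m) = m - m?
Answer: 3/484 ≈ 0.0061983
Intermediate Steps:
b(c, m) = 0 (b(c, m) = (m - m)/4 = (1/4)*0 = 0)
W(B) = 2*B
Y(U) = -3 + 2*U (Y(U) = -1*3 + 2*U = -3 + 2*U)
Y(b(5, 1))/(-484) = (-3 + 2*0)/(-484) = (-3 + 0)*(-1/484) = -3*(-1/484) = 3/484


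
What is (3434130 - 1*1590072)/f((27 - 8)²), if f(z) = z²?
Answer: 1844058/130321 ≈ 14.150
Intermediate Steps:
(3434130 - 1*1590072)/f((27 - 8)²) = (3434130 - 1*1590072)/(((27 - 8)²)²) = (3434130 - 1590072)/((19²)²) = 1844058/(361²) = 1844058/130321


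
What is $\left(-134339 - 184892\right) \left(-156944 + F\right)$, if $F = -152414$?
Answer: $98756663698$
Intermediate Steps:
$\left(-134339 - 184892\right) \left(-156944 + F\right) = \left(-134339 - 184892\right) \left(-156944 - 152414\right) = \left(-319231\right) \left(-309358\right) = 98756663698$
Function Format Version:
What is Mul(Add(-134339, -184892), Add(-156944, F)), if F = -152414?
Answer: 98756663698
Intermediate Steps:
Mul(Add(-134339, -184892), Add(-156944, F)) = Mul(Add(-134339, -184892), Add(-156944, -152414)) = Mul(-319231, -309358) = 98756663698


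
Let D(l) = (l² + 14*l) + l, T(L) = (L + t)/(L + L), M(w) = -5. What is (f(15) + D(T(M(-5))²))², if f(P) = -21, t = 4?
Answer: 43471833001/100000000 ≈ 434.72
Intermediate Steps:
T(L) = (4 + L)/(2*L) (T(L) = (L + 4)/(L + L) = (4 + L)/((2*L)) = (4 + L)*(1/(2*L)) = (4 + L)/(2*L))
D(l) = l² + 15*l
(f(15) + D(T(M(-5))²))² = (-21 + ((½)*(4 - 5)/(-5))²*(15 + ((½)*(4 - 5)/(-5))²))² = (-21 + ((½)*(-⅕)*(-1))²*(15 + ((½)*(-⅕)*(-1))²))² = (-21 + (⅒)²*(15 + (⅒)²))² = (-21 + (15 + 1/100)/100)² = (-21 + (1/100)*(1501/100))² = (-21 + 1501/10000)² = (-208499/10000)² = 43471833001/100000000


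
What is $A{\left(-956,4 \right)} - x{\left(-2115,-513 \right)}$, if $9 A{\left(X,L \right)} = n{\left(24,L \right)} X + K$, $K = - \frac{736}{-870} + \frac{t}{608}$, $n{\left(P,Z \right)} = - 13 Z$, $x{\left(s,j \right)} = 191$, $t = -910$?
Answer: $\frac{6346508267}{1190160} \approx 5332.5$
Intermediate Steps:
$K = - \frac{86053}{132240}$ ($K = - \frac{736}{-870} - \frac{910}{608} = \left(-736\right) \left(- \frac{1}{870}\right) - \frac{455}{304} = \frac{368}{435} - \frac{455}{304} = - \frac{86053}{132240} \approx -0.65073$)
$A{\left(X,L \right)} = - \frac{86053}{1190160} - \frac{13 L X}{9}$ ($A{\left(X,L \right)} = \frac{- 13 L X - \frac{86053}{132240}}{9} = \frac{- \frac{86053}{132240} - 13 L X}{9} = - \frac{86053}{1190160} - \frac{13 L X}{9}$)
$A{\left(-956,4 \right)} - x{\left(-2115,-513 \right)} = \left(- \frac{86053}{1190160} - \frac{52}{9} \left(-956\right)\right) - 191 = \left(- \frac{86053}{1190160} + \frac{49712}{9}\right) - 191 = \frac{6573828827}{1190160} - 191 = \frac{6346508267}{1190160}$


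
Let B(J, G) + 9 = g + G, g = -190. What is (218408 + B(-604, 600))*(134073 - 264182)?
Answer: -28469020181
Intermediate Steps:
B(J, G) = -199 + G (B(J, G) = -9 + (-190 + G) = -199 + G)
(218408 + B(-604, 600))*(134073 - 264182) = (218408 + (-199 + 600))*(134073 - 264182) = (218408 + 401)*(-130109) = 218809*(-130109) = -28469020181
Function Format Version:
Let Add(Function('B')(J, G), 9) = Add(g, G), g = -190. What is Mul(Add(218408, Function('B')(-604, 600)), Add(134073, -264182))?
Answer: -28469020181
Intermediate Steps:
Function('B')(J, G) = Add(-199, G) (Function('B')(J, G) = Add(-9, Add(-190, G)) = Add(-199, G))
Mul(Add(218408, Function('B')(-604, 600)), Add(134073, -264182)) = Mul(Add(218408, Add(-199, 600)), Add(134073, -264182)) = Mul(Add(218408, 401), -130109) = Mul(218809, -130109) = -28469020181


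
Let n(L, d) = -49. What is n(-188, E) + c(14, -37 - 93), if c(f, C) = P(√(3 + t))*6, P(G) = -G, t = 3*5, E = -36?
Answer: -49 - 18*√2 ≈ -74.456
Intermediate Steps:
t = 15
c(f, C) = -18*√2 (c(f, C) = -√(3 + 15)*6 = -√18*6 = -3*√2*6 = -18*√2)
n(-188, E) + c(14, -37 - 93) = -49 - 18*√2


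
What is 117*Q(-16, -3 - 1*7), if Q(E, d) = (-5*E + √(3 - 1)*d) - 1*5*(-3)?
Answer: 11115 - 1170*√2 ≈ 9460.4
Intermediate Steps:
Q(E, d) = 15 - 5*E + d*√2 (Q(E, d) = (-5*E + √2*d) - 5*(-3) = (-5*E + d*√2) + 15 = 15 - 5*E + d*√2)
117*Q(-16, -3 - 1*7) = 117*(15 - 5*(-16) + (-3 - 1*7)*√2) = 117*(15 + 80 + (-3 - 7)*√2) = 117*(15 + 80 - 10*√2) = 117*(95 - 10*√2) = 11115 - 1170*√2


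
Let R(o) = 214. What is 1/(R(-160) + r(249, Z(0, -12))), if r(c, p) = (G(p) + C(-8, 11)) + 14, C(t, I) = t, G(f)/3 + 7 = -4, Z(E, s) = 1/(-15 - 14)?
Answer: 1/187 ≈ 0.0053476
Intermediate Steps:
Z(E, s) = -1/29 (Z(E, s) = 1/(-29) = -1/29)
G(f) = -33 (G(f) = -21 + 3*(-4) = -21 - 12 = -33)
r(c, p) = -27 (r(c, p) = (-33 - 8) + 14 = -41 + 14 = -27)
1/(R(-160) + r(249, Z(0, -12))) = 1/(214 - 27) = 1/187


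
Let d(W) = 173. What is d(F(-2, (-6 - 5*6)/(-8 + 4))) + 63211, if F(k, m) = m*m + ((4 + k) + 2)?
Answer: 63384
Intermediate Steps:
F(k, m) = 6 + k + m**2 (F(k, m) = m**2 + (6 + k) = 6 + k + m**2)
d(F(-2, (-6 - 5*6)/(-8 + 4))) + 63211 = 173 + 63211 = 63384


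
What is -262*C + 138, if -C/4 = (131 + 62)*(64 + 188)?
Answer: 50970666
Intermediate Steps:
C = -194544 (C = -4*(131 + 62)*(64 + 188) = -772*252 = -4*48636 = -194544)
-262*C + 138 = -262*(-194544) + 138 = 50970528 + 138 = 50970666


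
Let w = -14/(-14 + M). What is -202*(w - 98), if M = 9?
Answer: 96152/5 ≈ 19230.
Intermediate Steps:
w = 14/5 (w = -14/(-14 + 9) = -14/(-5) = -⅕*(-14) = 14/5 ≈ 2.8000)
-202*(w - 98) = -202*(14/5 - 98) = -202*(-476/5) = 96152/5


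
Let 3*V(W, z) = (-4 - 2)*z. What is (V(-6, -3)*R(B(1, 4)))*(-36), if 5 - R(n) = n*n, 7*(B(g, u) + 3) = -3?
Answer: 71496/49 ≈ 1459.1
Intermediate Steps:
B(g, u) = -24/7 (B(g, u) = -3 + (1/7)*(-3) = -3 - 3/7 = -24/7)
V(W, z) = -2*z (V(W, z) = ((-4 - 2)*z)/3 = (-6*z)/3 = -2*z)
R(n) = 5 - n**2 (R(n) = 5 - n*n = 5 - n**2)
(V(-6, -3)*R(B(1, 4)))*(-36) = ((-2*(-3))*(5 - (-24/7)**2))*(-36) = (6*(5 - 1*576/49))*(-36) = (6*(5 - 576/49))*(-36) = (6*(-331/49))*(-36) = -1986/49*(-36) = 71496/49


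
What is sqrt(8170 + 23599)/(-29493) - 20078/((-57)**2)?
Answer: -20078/3249 - sqrt(31769)/29493 ≈ -6.1858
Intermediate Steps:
sqrt(8170 + 23599)/(-29493) - 20078/((-57)**2) = sqrt(31769)*(-1/29493) - 20078/3249 = -sqrt(31769)/29493 - 20078*1/3249 = -sqrt(31769)/29493 - 20078/3249 = -20078/3249 - sqrt(31769)/29493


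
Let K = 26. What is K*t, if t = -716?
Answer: -18616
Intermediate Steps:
K*t = 26*(-716) = -18616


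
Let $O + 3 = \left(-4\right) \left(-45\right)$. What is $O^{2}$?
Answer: $31329$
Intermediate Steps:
$O = 177$ ($O = -3 - -180 = -3 + 180 = 177$)
$O^{2} = 177^{2} = 31329$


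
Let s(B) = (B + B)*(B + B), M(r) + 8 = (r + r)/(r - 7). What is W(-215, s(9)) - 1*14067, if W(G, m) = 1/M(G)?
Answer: -9467202/673 ≈ -14067.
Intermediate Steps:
M(r) = -8 + 2*r/(-7 + r) (M(r) = -8 + (r + r)/(r - 7) = -8 + (2*r)/(-7 + r) = -8 + 2*r/(-7 + r))
s(B) = 4*B**2 (s(B) = (2*B)*(2*B) = 4*B**2)
W(G, m) = (-7 + G)/(2*(28 - 3*G)) (W(G, m) = 1/(2*(28 - 3*G)/(-7 + G)) = (-7 + G)/(2*(28 - 3*G)))
W(-215, s(9)) - 1*14067 = (7 - 1*(-215))/(2*(-28 + 3*(-215))) - 1*14067 = (7 + 215)/(2*(-28 - 645)) - 14067 = (1/2)*222/(-673) - 14067 = (1/2)*(-1/673)*222 - 14067 = -111/673 - 14067 = -9467202/673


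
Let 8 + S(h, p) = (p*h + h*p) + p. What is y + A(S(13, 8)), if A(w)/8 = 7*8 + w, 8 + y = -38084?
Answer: -35980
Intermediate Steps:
y = -38092 (y = -8 - 38084 = -38092)
S(h, p) = -8 + p + 2*h*p (S(h, p) = -8 + ((p*h + h*p) + p) = -8 + ((h*p + h*p) + p) = -8 + (2*h*p + p) = -8 + (p + 2*h*p) = -8 + p + 2*h*p)
A(w) = 448 + 8*w (A(w) = 8*(7*8 + w) = 8*(56 + w) = 448 + 8*w)
y + A(S(13, 8)) = -38092 + (448 + 8*(-8 + 8 + 2*13*8)) = -38092 + (448 + 8*(-8 + 8 + 208)) = -38092 + (448 + 8*208) = -38092 + (448 + 1664) = -38092 + 2112 = -35980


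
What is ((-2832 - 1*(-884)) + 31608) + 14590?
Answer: 44250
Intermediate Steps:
((-2832 - 1*(-884)) + 31608) + 14590 = ((-2832 + 884) + 31608) + 14590 = (-1948 + 31608) + 14590 = 29660 + 14590 = 44250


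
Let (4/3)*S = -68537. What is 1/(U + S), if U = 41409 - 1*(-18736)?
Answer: 4/34969 ≈ 0.00011439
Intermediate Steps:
S = -205611/4 (S = (¾)*(-68537) = -205611/4 ≈ -51403.)
U = 60145 (U = 41409 + 18736 = 60145)
1/(U + S) = 1/(60145 - 205611/4) = 1/(34969/4) = 4/34969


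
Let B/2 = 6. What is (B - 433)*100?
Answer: -42100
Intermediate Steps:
B = 12 (B = 2*6 = 12)
(B - 433)*100 = (12 - 433)*100 = -421*100 = -42100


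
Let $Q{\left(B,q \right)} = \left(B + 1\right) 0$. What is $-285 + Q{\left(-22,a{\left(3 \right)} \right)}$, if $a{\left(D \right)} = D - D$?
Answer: $-285$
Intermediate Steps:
$a{\left(D \right)} = 0$
$Q{\left(B,q \right)} = 0$ ($Q{\left(B,q \right)} = \left(1 + B\right) 0 = 0$)
$-285 + Q{\left(-22,a{\left(3 \right)} \right)} = -285 + 0 = -285$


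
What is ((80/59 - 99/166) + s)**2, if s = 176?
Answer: 2996994579489/95922436 ≈ 31244.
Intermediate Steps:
((80/59 - 99/166) + s)**2 = ((80/59 - 99/166) + 176)**2 = (7439/9794 + 176)**2 = (1731183/9794)**2 = 2996994579489/95922436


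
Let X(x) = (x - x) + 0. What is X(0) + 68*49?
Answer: 3332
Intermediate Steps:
X(x) = 0 (X(x) = 0 + 0 = 0)
X(0) + 68*49 = 0 + 68*49 = 0 + 3332 = 3332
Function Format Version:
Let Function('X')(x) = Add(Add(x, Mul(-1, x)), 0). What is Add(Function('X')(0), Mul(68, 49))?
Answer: 3332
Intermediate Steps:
Function('X')(x) = 0 (Function('X')(x) = Add(0, 0) = 0)
Add(Function('X')(0), Mul(68, 49)) = Add(0, Mul(68, 49)) = Add(0, 3332) = 3332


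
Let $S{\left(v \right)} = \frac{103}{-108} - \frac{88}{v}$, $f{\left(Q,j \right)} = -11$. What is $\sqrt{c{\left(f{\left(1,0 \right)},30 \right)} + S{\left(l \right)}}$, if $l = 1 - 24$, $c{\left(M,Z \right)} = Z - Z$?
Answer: $\frac{\sqrt{492315}}{414} \approx 1.6948$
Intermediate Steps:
$c{\left(M,Z \right)} = 0$
$l = -23$ ($l = 1 - 24 = -23$)
$S{\left(v \right)} = - \frac{103}{108} - \frac{88}{v}$ ($S{\left(v \right)} = 103 \left(- \frac{1}{108}\right) - \frac{88}{v} = - \frac{103}{108} - \frac{88}{v}$)
$\sqrt{c{\left(f{\left(1,0 \right)},30 \right)} + S{\left(l \right)}} = \sqrt{0 - \left(\frac{103}{108} + \frac{88}{-23}\right)} = \sqrt{0 - - \frac{7135}{2484}} = \sqrt{0 + \left(- \frac{103}{108} + \frac{88}{23}\right)} = \sqrt{0 + \frac{7135}{2484}} = \sqrt{\frac{7135}{2484}} = \frac{\sqrt{492315}}{414}$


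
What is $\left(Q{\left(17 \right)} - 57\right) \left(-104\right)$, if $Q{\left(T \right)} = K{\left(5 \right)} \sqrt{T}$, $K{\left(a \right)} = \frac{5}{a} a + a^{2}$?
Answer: $5928 - 3120 \sqrt{17} \approx -6936.1$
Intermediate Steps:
$K{\left(a \right)} = 5 + a^{2}$
$Q{\left(T \right)} = 30 \sqrt{T}$ ($Q{\left(T \right)} = \left(5 + 5^{2}\right) \sqrt{T} = \left(5 + 25\right) \sqrt{T} = 30 \sqrt{T}$)
$\left(Q{\left(17 \right)} - 57\right) \left(-104\right) = \left(30 \sqrt{17} - 57\right) \left(-104\right) = \left(-57 + 30 \sqrt{17}\right) \left(-104\right) = 5928 - 3120 \sqrt{17}$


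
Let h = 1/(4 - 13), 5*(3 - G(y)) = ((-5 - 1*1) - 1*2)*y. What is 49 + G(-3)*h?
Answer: 246/5 ≈ 49.200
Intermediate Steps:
G(y) = 3 + 8*y/5 (G(y) = 3 - ((-5 - 1*1) - 1*2)*y/5 = 3 - ((-5 - 1) - 2)*y/5 = 3 - (-6 - 2)*y/5 = 3 - (-8)*y/5 = 3 + 8*y/5)
h = -⅑ (h = 1/(-9) = -⅑ ≈ -0.11111)
49 + G(-3)*h = 49 + (3 + (8/5)*(-3))*(-⅑) = 49 + (3 - 24/5)*(-⅑) = 49 - 9/5*(-⅑) = 49 + ⅕ = 246/5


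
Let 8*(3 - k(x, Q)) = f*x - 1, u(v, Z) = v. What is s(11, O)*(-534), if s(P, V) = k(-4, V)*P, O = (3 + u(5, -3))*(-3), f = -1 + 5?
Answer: -120417/4 ≈ -30104.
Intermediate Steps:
f = 4
k(x, Q) = 25/8 - x/2 (k(x, Q) = 3 - (4*x - 1)/8 = 3 - (-1 + 4*x)/8 = 3 + (1/8 - x/2) = 25/8 - x/2)
O = -24 (O = (3 + 5)*(-3) = 8*(-3) = -24)
s(P, V) = 41*P/8 (s(P, V) = (25/8 - 1/2*(-4))*P = (25/8 + 2)*P = 41*P/8)
s(11, O)*(-534) = ((41/8)*11)*(-534) = (451/8)*(-534) = -120417/4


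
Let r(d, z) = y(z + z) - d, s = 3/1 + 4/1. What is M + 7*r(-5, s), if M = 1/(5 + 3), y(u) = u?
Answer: 1065/8 ≈ 133.13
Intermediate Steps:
M = 1/8 ≈ 0.12500
s = 7 (s = 3*1 + 4*1 = 3 + 4 = 7)
r(d, z) = -d + 2*z (r(d, z) = (z + z) - d = 2*z - d = -d + 2*z)
M + 7*r(-5, s) = 1/8 + 7*(-1*(-5) + 2*7) = 1/8 + 7*(5 + 14) = 1/8 + 7*19 = 1/8 + 133 = 1065/8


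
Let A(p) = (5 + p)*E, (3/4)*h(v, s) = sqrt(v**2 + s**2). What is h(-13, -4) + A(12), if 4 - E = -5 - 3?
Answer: 204 + 4*sqrt(185)/3 ≈ 222.14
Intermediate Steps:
E = 12 (E = 4 - (-5 - 3) = 4 - 1*(-8) = 4 + 8 = 12)
h(v, s) = 4*sqrt(s**2 + v**2)/3 (h(v, s) = 4*sqrt(v**2 + s**2)/3 = 4*sqrt(s**2 + v**2)/3)
A(p) = 60 + 12*p (A(p) = (5 + p)*12 = 60 + 12*p)
h(-13, -4) + A(12) = 4*sqrt((-4)**2 + (-13)**2)/3 + (60 + 12*12) = 4*sqrt(16 + 169)/3 + (60 + 144) = 4*sqrt(185)/3 + 204 = 204 + 4*sqrt(185)/3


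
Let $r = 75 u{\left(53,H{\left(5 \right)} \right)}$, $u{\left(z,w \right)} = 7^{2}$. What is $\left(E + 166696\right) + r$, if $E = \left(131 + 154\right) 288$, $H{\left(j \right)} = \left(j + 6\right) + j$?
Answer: $252451$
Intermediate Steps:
$H{\left(j \right)} = 6 + 2 j$ ($H{\left(j \right)} = \left(6 + j\right) + j = 6 + 2 j$)
$u{\left(z,w \right)} = 49$
$E = 82080$ ($E = 285 \cdot 288 = 82080$)
$r = 3675$ ($r = 75 \cdot 49 = 3675$)
$\left(E + 166696\right) + r = \left(82080 + 166696\right) + 3675 = 248776 + 3675 = 252451$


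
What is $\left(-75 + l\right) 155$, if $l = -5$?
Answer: $-12400$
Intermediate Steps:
$\left(-75 + l\right) 155 = \left(-75 - 5\right) 155 = \left(-80\right) 155 = -12400$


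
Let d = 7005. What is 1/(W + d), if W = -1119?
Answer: 1/5886 ≈ 0.00016989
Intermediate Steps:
1/(W + d) = 1/(-1119 + 7005) = 1/5886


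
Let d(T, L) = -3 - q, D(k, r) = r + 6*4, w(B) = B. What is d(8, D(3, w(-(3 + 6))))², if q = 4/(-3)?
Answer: 25/9 ≈ 2.7778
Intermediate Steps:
q = -4/3 (q = 4*(-⅓) = -4/3 ≈ -1.3333)
D(k, r) = 24 + r (D(k, r) = r + 24 = 24 + r)
d(T, L) = -5/3 (d(T, L) = -3 - 1*(-4/3) = -3 + 4/3 = -5/3)
d(8, D(3, w(-(3 + 6))))² = (-5/3)² = 25/9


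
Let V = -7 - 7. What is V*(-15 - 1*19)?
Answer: 476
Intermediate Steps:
V = -14
V*(-15 - 1*19) = -14*(-15 - 1*19) = -14*(-15 - 19) = -14*(-34) = 476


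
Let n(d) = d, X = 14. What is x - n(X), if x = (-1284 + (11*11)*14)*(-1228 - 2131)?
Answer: -1377204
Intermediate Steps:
x = -1377190 (x = (-1284 + 121*14)*(-3359) = (-1284 + 1694)*(-3359) = 410*(-3359) = -1377190)
x - n(X) = -1377190 - 1*14 = -1377190 - 14 = -1377204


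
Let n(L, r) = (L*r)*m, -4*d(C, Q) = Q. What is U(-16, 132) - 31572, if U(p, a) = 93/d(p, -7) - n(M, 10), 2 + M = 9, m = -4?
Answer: -218672/7 ≈ -31239.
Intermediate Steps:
d(C, Q) = -Q/4
M = 7 (M = -2 + 9 = 7)
n(L, r) = -4*L*r (n(L, r) = (L*r)*(-4) = -4*L*r)
U(p, a) = 2332/7 (U(p, a) = 93/((-¼*(-7))) - (-4)*7*10 = 93/(7/4) - 1*(-280) = 93*(4/7) + 280 = 372/7 + 280 = 2332/7)
U(-16, 132) - 31572 = 2332/7 - 31572 = -218672/7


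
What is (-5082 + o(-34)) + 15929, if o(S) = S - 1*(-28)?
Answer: 10841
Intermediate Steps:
o(S) = 28 + S (o(S) = S + 28 = 28 + S)
(-5082 + o(-34)) + 15929 = (-5082 + (28 - 34)) + 15929 = (-5082 - 6) + 15929 = -5088 + 15929 = 10841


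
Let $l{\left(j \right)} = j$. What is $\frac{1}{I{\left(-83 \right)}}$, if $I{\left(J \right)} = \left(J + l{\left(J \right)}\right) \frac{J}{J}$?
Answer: $- \frac{1}{166} \approx -0.0060241$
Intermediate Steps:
$I{\left(J \right)} = 2 J$ ($I{\left(J \right)} = \left(J + J\right) \frac{J}{J} = 2 J 1 = 2 J$)
$\frac{1}{I{\left(-83 \right)}} = \frac{1}{2 \left(-83\right)} = \frac{1}{-166} = - \frac{1}{166}$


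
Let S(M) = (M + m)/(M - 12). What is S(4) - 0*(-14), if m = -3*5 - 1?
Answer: 3/2 ≈ 1.5000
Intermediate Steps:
m = -16 (m = -15 - 1 = -16)
S(M) = (-16 + M)/(-12 + M) (S(M) = (M - 16)/(M - 12) = (-16 + M)/(-12 + M))
S(4) - 0*(-14) = (-16 + 4)/(-12 + 4) - 0*(-14) = -12/(-8) - 147*0 = -⅛*(-12) + 0 = 3/2 + 0 = 3/2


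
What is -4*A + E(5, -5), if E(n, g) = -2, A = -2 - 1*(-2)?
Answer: -2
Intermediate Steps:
A = 0 (A = -2 + 2 = 0)
-4*A + E(5, -5) = -4*0 - 2 = 0 - 2 = -2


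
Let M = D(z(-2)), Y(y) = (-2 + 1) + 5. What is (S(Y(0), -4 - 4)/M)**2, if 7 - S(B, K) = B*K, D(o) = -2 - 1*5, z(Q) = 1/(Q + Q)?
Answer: 1521/49 ≈ 31.041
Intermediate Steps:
z(Q) = 1/(2*Q)
Y(y) = 4 (Y(y) = -1 + 5 = 4)
D(o) = -7 (D(o) = -2 - 5 = -7)
M = -7
S(B, K) = 7 - B*K
(S(Y(0), -4 - 4)/M)**2 = ((7 - 1*4*(-4 - 4))/(-7))**2 = ((7 - 1*4*(-8))*(-1/7))**2 = ((7 + 32)*(-1/7))**2 = (39*(-1/7))**2 = (-39/7)**2 = 1521/49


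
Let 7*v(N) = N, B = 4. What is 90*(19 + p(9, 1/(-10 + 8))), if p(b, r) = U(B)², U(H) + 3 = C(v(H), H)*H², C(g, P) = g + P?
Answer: 21781080/49 ≈ 4.4451e+5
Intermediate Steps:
v(N) = N/7
C(g, P) = P + g
U(H) = -3 + 8*H³/7 (U(H) = -3 + (H + H/7)*H² = -3 + (8*H/7)*H² = -3 + 8*H³/7)
p(b, r) = 241081/49 (p(b, r) = (-3 + (8/7)*4³)² = (-3 + (8/7)*64)² = (-3 + 512/7)² = (491/7)² = 241081/49)
90*(19 + p(9, 1/(-10 + 8))) = 90*(19 + 241081/49) = 90*(242012/49) = 21781080/49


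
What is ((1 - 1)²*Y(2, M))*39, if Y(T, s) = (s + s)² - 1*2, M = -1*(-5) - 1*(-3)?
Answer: 0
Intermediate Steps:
M = 8 (M = 5 + 3 = 8)
Y(T, s) = -2 + 4*s² (Y(T, s) = (2*s)² - 2 = 4*s² - 2 = -2 + 4*s²)
((1 - 1)²*Y(2, M))*39 = ((1 - 1)²*(-2 + 4*8²))*39 = (0²*(-2 + 4*64))*39 = (0*(-2 + 256))*39 = (0*254)*39 = 0*39 = 0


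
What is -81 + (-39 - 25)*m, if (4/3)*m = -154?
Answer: 7311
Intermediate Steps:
m = -231/2 (m = (¾)*(-154) = -231/2 ≈ -115.50)
-81 + (-39 - 25)*m = -81 + (-39 - 25)*(-231/2) = -81 - 64*(-231/2) = -81 + 7392 = 7311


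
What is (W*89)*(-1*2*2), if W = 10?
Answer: -3560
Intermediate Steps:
(W*89)*(-1*2*2) = (10*89)*(-1*2*2) = 890*(-2*2) = 890*(-4) = -3560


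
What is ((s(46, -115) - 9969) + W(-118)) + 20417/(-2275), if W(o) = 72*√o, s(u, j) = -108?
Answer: -22945592/2275 + 72*I*√118 ≈ -10086.0 + 782.12*I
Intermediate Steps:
((s(46, -115) - 9969) + W(-118)) + 20417/(-2275) = ((-108 - 9969) + 72*√(-118)) + 20417/(-2275) = (-10077 + 72*(I*√118)) + 20417*(-1/2275) = (-10077 + 72*I*√118) - 20417/2275 = -22945592/2275 + 72*I*√118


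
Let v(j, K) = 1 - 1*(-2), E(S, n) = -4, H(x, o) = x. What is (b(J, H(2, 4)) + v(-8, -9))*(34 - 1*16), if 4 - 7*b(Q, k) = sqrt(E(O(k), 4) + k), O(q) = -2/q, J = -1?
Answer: 450/7 - 18*I*sqrt(2)/7 ≈ 64.286 - 3.6366*I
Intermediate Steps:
v(j, K) = 3 (v(j, K) = 1 + 2 = 3)
b(Q, k) = 4/7 - sqrt(-4 + k)/7
(b(J, H(2, 4)) + v(-8, -9))*(34 - 1*16) = ((4/7 - sqrt(-4 + 2)/7) + 3)*(34 - 1*16) = ((4/7 - I*sqrt(2)/7) + 3)*(34 - 16) = ((4/7 - I*sqrt(2)/7) + 3)*18 = (25/7 - I*sqrt(2)/7)*18 = 450/7 - 18*I*sqrt(2)/7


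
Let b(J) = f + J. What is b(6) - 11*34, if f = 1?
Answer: -367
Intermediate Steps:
b(J) = 1 + J
b(6) - 11*34 = (1 + 6) - 11*34 = 7 - 374 = -367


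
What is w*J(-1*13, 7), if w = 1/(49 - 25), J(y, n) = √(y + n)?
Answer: I*√6/24 ≈ 0.10206*I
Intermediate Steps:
J(y, n) = √(n + y)
w = 1/24 ≈ 0.041667
w*J(-1*13, 7) = √(7 - 1*13)/24 = √(7 - 13)/24 = √(-6)/24 = (I*√6)/24 = I*√6/24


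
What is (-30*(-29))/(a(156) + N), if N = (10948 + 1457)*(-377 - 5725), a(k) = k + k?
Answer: -145/12615833 ≈ -1.1493e-5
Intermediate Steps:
a(k) = 2*k
N = -75695310 (N = 12405*(-6102) = -75695310)
(-30*(-29))/(a(156) + N) = (-30*(-29))/(2*156 - 75695310) = 870/(312 - 75695310) = 870/(-75694998) = 870*(-1/75694998) = -145/12615833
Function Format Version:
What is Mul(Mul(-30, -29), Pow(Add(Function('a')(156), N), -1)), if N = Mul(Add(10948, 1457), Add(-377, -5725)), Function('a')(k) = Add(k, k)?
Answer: Rational(-145, 12615833) ≈ -1.1493e-5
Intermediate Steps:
Function('a')(k) = Mul(2, k)
N = -75695310 (N = Mul(12405, -6102) = -75695310)
Mul(Mul(-30, -29), Pow(Add(Function('a')(156), N), -1)) = Mul(Mul(-30, -29), Pow(Add(Mul(2, 156), -75695310), -1)) = Mul(870, Pow(Add(312, -75695310), -1)) = Mul(870, Pow(-75694998, -1)) = Mul(870, Rational(-1, 75694998)) = Rational(-145, 12615833)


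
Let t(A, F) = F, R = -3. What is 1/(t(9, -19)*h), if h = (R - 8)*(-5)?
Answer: -1/1045 ≈ -0.00095694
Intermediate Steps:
h = 55 (h = (-3 - 8)*(-5) = -11*(-5) = 55)
1/(t(9, -19)*h) = 1/(-19*55) = 1/(-1045) = -1/1045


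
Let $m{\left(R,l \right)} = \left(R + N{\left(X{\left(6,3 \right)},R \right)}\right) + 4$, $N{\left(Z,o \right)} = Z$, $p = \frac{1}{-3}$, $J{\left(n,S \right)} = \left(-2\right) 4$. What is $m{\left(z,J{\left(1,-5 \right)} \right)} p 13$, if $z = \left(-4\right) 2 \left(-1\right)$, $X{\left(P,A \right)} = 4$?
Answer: $- \frac{208}{3} \approx -69.333$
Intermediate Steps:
$J{\left(n,S \right)} = -8$
$p = - \frac{1}{3} \approx -0.33333$
$z = 8$ ($z = \left(-8\right) \left(-1\right) = 8$)
$m{\left(R,l \right)} = 8 + R$ ($m{\left(R,l \right)} = \left(R + 4\right) + 4 = \left(4 + R\right) + 4 = 8 + R$)
$m{\left(z,J{\left(1,-5 \right)} \right)} p 13 = \left(8 + 8\right) \left(- \frac{1}{3}\right) 13 = 16 \left(- \frac{1}{3}\right) 13 = \left(- \frac{16}{3}\right) 13 = - \frac{208}{3}$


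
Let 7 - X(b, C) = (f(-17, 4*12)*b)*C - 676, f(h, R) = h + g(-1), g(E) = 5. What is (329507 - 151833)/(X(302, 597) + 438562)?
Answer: 177674/2602773 ≈ 0.068263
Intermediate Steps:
f(h, R) = 5 + h (f(h, R) = h + 5 = 5 + h)
X(b, C) = 683 + 12*C*b (X(b, C) = 7 - (((5 - 17)*b)*C - 676) = 7 - ((-12*b)*C - 676) = 7 - (-12*C*b - 676) = 7 - (-676 - 12*C*b) = 7 + (676 + 12*C*b) = 683 + 12*C*b)
(329507 - 151833)/(X(302, 597) + 438562) = (329507 - 151833)/((683 + 12*597*302) + 438562) = 177674/((683 + 2163528) + 438562) = 177674/(2164211 + 438562) = 177674/2602773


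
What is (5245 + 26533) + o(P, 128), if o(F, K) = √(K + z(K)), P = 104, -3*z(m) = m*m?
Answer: 31778 + 40*I*√30/3 ≈ 31778.0 + 73.03*I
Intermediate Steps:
z(m) = -m²/3 (z(m) = -m*m/3 = -m²/3)
o(F, K) = √(K - K²/3)
(5245 + 26533) + o(P, 128) = (5245 + 26533) + √3*√(128*(3 - 1*128))/3 = 31778 + √3*√(128*(3 - 128))/3 = 31778 + √3*√(128*(-125))/3 = 31778 + √3*√(-16000)/3 = 31778 + √3*(40*I*√10)/3 = 31778 + 40*I*√30/3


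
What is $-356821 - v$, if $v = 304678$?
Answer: $-661499$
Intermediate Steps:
$-356821 - v = -356821 - 304678 = -661499$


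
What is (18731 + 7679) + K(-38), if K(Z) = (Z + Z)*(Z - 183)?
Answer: 43206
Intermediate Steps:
K(Z) = 2*Z*(-183 + Z) (K(Z) = (2*Z)*(-183 + Z) = 2*Z*(-183 + Z))
(18731 + 7679) + K(-38) = (18731 + 7679) + 2*(-38)*(-183 - 38) = 26410 + 2*(-38)*(-221) = 26410 + 16796 = 43206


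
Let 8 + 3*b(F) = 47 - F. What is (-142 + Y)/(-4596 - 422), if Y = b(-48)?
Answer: 113/5018 ≈ 0.022519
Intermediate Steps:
b(F) = 13 - F/3 (b(F) = -8/3 + (47 - F)/3 = -8/3 + (47/3 - F/3) = 13 - F/3)
Y = 29 (Y = 13 - ⅓*(-48) = 13 + 16 = 29)
(-142 + Y)/(-4596 - 422) = (-142 + 29)/(-4596 - 422) = -113/(-5018) = -113*(-1/5018) = 113/5018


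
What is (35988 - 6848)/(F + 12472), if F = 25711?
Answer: 29140/38183 ≈ 0.76317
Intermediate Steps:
(35988 - 6848)/(F + 12472) = (35988 - 6848)/(25711 + 12472) = 29140/38183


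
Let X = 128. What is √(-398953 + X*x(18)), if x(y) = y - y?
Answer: I*√398953 ≈ 631.63*I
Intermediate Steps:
x(y) = 0
√(-398953 + X*x(18)) = √(-398953 + 128*0) = √(-398953 + 0) = √(-398953) = I*√398953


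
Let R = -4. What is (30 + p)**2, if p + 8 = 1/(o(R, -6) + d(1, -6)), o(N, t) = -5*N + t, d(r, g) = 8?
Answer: 235225/484 ≈ 486.00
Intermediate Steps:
o(N, t) = t - 5*N
p = -175/22 (p = -8 + 1/((-6 - 5*(-4)) + 8) = -8 + 1/((-6 + 20) + 8) = -8 + 1/(14 + 8) = -8 + 1/22 = -175/22 ≈ -7.9545)
(30 + p)**2 = (30 - 175/22)**2 = (485/22)**2 = 235225/484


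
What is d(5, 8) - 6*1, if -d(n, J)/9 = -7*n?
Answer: 309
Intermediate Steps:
d(n, J) = 63*n (d(n, J) = -(-63)*n = 63*n)
d(5, 8) - 6*1 = 63*5 - 6*1 = 315 - 6 = 309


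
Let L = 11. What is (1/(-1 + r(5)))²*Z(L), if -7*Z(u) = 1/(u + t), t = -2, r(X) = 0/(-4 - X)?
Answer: -1/63 ≈ -0.015873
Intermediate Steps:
r(X) = 0
Z(u) = -1/(7*(-2 + u)) (Z(u) = -1/(7*(u - 2)) = -1/(7*(-2 + u)))
(1/(-1 + r(5)))²*Z(L) = (1/(-1 + 0))²*(-1/(-14 + 7*11)) = (1/(-1))²*(-1/(-14 + 77)) = (-1)²*(-1/63) = 1*(-1*1/63) = 1*(-1/63) = -1/63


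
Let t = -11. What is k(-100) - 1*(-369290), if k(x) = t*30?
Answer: 368960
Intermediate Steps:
k(x) = -330 (k(x) = -11*30 = -330)
k(-100) - 1*(-369290) = -330 - 1*(-369290) = -330 + 369290 = 368960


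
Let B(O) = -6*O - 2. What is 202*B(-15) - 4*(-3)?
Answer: 17788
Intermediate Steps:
B(O) = -2 - 6*O
202*B(-15) - 4*(-3) = 202*(-2 - 6*(-15)) - 4*(-3) = 202*(-2 + 90) + 12 = 202*88 + 12 = 17776 + 12 = 17788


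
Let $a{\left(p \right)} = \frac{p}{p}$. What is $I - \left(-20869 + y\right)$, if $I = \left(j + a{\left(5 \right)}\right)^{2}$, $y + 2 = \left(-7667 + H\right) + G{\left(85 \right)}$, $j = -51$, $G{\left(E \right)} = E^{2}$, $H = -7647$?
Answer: $31460$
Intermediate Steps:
$a{\left(p \right)} = 1$
$y = -8091$ ($y = -2 + \left(\left(-7667 - 7647\right) + 85^{2}\right) = -2 + \left(-15314 + 7225\right) = -2 - 8089 = -8091$)
$I = 2500$ ($I = \left(-51 + 1\right)^{2} = \left(-50\right)^{2} = 2500$)
$I - \left(-20869 + y\right) = 2500 + \left(20869 - -8091\right) = 2500 + \left(20869 + 8091\right) = 2500 + 28960 = 31460$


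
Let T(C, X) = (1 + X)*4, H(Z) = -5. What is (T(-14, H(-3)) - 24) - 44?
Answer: -84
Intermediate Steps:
T(C, X) = 4 + 4*X
(T(-14, H(-3)) - 24) - 44 = ((4 + 4*(-5)) - 24) - 44 = ((4 - 20) - 24) - 44 = (-16 - 24) - 44 = -40 - 44 = -84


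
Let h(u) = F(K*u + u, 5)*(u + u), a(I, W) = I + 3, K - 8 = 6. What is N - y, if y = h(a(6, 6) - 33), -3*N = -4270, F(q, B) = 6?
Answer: 5134/3 ≈ 1711.3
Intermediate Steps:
K = 14 (K = 8 + 6 = 14)
a(I, W) = 3 + I
N = 4270/3 (N = -1/3*(-4270) = 4270/3 ≈ 1423.3)
h(u) = 12*u (h(u) = 6*(u + u) = 6*(2*u) = 12*u)
y = -288 (y = 12*((3 + 6) - 33) = 12*(9 - 33) = 12*(-24) = -288)
N - y = 4270/3 - 1*(-288) = 4270/3 + 288 = 5134/3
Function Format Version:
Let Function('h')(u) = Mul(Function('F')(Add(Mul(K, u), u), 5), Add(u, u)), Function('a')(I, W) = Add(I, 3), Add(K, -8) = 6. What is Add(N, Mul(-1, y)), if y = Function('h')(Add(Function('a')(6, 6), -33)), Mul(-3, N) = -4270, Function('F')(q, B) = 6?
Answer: Rational(5134, 3) ≈ 1711.3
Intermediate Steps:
K = 14 (K = Add(8, 6) = 14)
Function('a')(I, W) = Add(3, I)
N = Rational(4270, 3) (N = Mul(Rational(-1, 3), -4270) = Rational(4270, 3) ≈ 1423.3)
Function('h')(u) = Mul(12, u) (Function('h')(u) = Mul(6, Add(u, u)) = Mul(6, Mul(2, u)) = Mul(12, u))
y = -288 (y = Mul(12, Add(Add(3, 6), -33)) = Mul(12, Add(9, -33)) = Mul(12, -24) = -288)
Add(N, Mul(-1, y)) = Add(Rational(4270, 3), Mul(-1, -288)) = Add(Rational(4270, 3), 288) = Rational(5134, 3)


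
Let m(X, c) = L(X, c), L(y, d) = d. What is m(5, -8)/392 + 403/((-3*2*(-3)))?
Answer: 19729/882 ≈ 22.368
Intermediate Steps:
m(X, c) = c
m(5, -8)/392 + 403/((-3*2*(-3))) = -8/392 + 403/((-3*2*(-3))) = -8*1/392 + 403/((-6*(-3))) = -1/49 + 403/18 = 19729/882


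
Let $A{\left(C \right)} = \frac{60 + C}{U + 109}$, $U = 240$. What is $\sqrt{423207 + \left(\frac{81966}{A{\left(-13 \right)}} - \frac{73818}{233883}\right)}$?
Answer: $\frac{\sqrt{1539301403277215643}}{1221389} \approx 1015.8$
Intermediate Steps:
$A{\left(C \right)} = \frac{60}{349} + \frac{C}{349}$ ($A{\left(C \right)} = \frac{60 + C}{240 + 109} = \frac{60 + C}{349} = \left(60 + C\right) \frac{1}{349} = \frac{60}{349} + \frac{C}{349}$)
$\sqrt{423207 + \left(\frac{81966}{A{\left(-13 \right)}} - \frac{73818}{233883}\right)} = \sqrt{423207 + \left(\frac{81966}{\frac{60}{349} + \frac{1}{349} \left(-13\right)} - \frac{73818}{233883}\right)} = \sqrt{423207 + \left(\frac{81966}{\frac{60}{349} - \frac{13}{349}} - \frac{8202}{25987}\right)} = \sqrt{423207 - \left(\frac{8202}{25987} - \frac{81966}{\frac{47}{349}}\right)} = \sqrt{423207 + \left(81966 \cdot \frac{349}{47} - \frac{8202}{25987}\right)} = \sqrt{423207 + \left(\frac{28606134}{47} - \frac{8202}{25987}\right)} = \sqrt{423207 + \frac{743387218764}{1221389}} = \sqrt{\frac{1260287593287}{1221389}} = \frac{\sqrt{1539301403277215643}}{1221389}$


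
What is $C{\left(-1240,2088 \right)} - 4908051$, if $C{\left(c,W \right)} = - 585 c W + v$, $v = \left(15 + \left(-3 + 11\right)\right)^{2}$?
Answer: $1509727678$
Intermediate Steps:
$v = 529$ ($v = \left(15 + 8\right)^{2} = 23^{2} = 529$)
$C{\left(c,W \right)} = 529 - 585 W c$ ($C{\left(c,W \right)} = - 585 c W + 529 = - 585 W c + 529 = 529 - 585 W c$)
$C{\left(-1240,2088 \right)} - 4908051 = \left(529 - 1221480 \left(-1240\right)\right) - 4908051 = \left(529 + 1514635200\right) - 4908051 = 1514635729 - 4908051 = 1509727678$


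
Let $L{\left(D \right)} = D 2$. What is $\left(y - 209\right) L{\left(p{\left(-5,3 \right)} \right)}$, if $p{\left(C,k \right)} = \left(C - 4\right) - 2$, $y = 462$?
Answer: $-5566$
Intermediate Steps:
$p{\left(C,k \right)} = -6 + C$ ($p{\left(C,k \right)} = \left(-4 + C\right) - 2 = -6 + C$)
$L{\left(D \right)} = 2 D$
$\left(y - 209\right) L{\left(p{\left(-5,3 \right)} \right)} = \left(462 - 209\right) 2 \left(-6 - 5\right) = 253 \cdot 2 \left(-11\right) = 253 \left(-22\right) = -5566$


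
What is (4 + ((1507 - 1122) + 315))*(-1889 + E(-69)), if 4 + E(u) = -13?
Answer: -1341824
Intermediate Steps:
E(u) = -17 (E(u) = -4 - 13 = -17)
(4 + ((1507 - 1122) + 315))*(-1889 + E(-69)) = (4 + ((1507 - 1122) + 315))*(-1889 - 17) = (4 + (385 + 315))*(-1906) = (4 + 700)*(-1906) = 704*(-1906) = -1341824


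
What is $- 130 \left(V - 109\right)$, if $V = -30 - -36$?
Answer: $13390$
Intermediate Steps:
$V = 6$ ($V = -30 + 36 = 6$)
$- 130 \left(V - 109\right) = - 130 \left(6 - 109\right) = \left(-130\right) \left(-103\right) = 13390$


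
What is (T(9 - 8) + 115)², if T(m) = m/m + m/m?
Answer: 13689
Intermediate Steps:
T(m) = 2 (T(m) = 1 + 1 = 2)
(T(9 - 8) + 115)² = (2 + 115)² = 117² = 13689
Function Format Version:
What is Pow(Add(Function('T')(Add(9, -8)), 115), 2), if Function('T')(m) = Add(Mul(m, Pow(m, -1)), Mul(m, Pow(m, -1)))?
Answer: 13689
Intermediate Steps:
Function('T')(m) = 2 (Function('T')(m) = Add(1, 1) = 2)
Pow(Add(Function('T')(Add(9, -8)), 115), 2) = Pow(Add(2, 115), 2) = Pow(117, 2) = 13689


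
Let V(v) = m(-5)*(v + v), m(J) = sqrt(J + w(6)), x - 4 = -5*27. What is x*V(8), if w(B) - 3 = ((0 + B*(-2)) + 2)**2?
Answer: -14672*sqrt(2) ≈ -20749.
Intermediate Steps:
w(B) = 3 + (2 - 2*B)**2 (w(B) = 3 + ((0 + B*(-2)) + 2)**2 = 3 + ((0 - 2*B) + 2)**2 = 3 + (-2*B + 2)**2 = 3 + (2 - 2*B)**2)
x = -131 (x = 4 - 5*27 = 4 - 135 = -131)
m(J) = sqrt(103 + J) (m(J) = sqrt(J + (3 + 4*(-1 + 6)**2)) = sqrt(J + (3 + 4*5**2)) = sqrt(J + (3 + 4*25)) = sqrt(J + (3 + 100)) = sqrt(J + 103) = sqrt(103 + J))
V(v) = 14*v*sqrt(2) (V(v) = sqrt(103 - 5)*(v + v) = sqrt(98)*(2*v) = (7*sqrt(2))*(2*v) = 14*v*sqrt(2))
x*V(8) = -1834*8*sqrt(2) = -14672*sqrt(2)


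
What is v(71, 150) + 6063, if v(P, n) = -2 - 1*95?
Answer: 5966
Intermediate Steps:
v(P, n) = -97 (v(P, n) = -2 - 95 = -97)
v(71, 150) + 6063 = -97 + 6063 = 5966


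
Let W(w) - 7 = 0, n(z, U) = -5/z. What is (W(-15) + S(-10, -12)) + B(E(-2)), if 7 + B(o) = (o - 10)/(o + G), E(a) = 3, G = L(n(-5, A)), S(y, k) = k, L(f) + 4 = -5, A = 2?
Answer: -65/6 ≈ -10.833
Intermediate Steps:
L(f) = -9 (L(f) = -4 - 5 = -9)
G = -9
W(w) = 7 (W(w) = 7 + 0 = 7)
B(o) = -7 + (-10 + o)/(-9 + o) (B(o) = -7 + (o - 10)/(o - 9) = -7 + (-10 + o)/(-9 + o))
(W(-15) + S(-10, -12)) + B(E(-2)) = (7 - 12) + (53 - 6*3)/(-9 + 3) = -5 + (53 - 18)/(-6) = -5 - ⅙*35 = -5 - 35/6 = -65/6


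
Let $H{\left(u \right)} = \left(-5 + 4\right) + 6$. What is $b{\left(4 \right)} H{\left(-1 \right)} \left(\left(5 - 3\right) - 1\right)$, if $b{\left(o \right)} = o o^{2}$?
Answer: $320$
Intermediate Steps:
$b{\left(o \right)} = o^{3}$
$H{\left(u \right)} = 5$ ($H{\left(u \right)} = -1 + 6 = 5$)
$b{\left(4 \right)} H{\left(-1 \right)} \left(\left(5 - 3\right) - 1\right) = 4^{3} \cdot 5 \left(\left(5 - 3\right) - 1\right) = 64 \cdot 5 \left(2 - 1\right) = 320 \cdot 1 = 320$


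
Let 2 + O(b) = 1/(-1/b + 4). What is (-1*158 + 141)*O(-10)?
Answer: 1224/41 ≈ 29.854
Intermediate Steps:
O(b) = -2 + 1/(4 - 1/b) (O(b) = -2 + 1/(-1/b + 4) = -2 + 1/(4 - 1/b))
(-1*158 + 141)*O(-10) = (-1*158 + 141)*((2 - 7*(-10))/(-1 + 4*(-10))) = (-158 + 141)*((2 + 70)/(-1 - 40)) = -17*72/(-41) = -(-17)*72/41 = -17*(-72/41) = 1224/41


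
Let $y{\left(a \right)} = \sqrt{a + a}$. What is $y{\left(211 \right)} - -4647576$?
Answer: $4647576 + \sqrt{422} \approx 4.6476 \cdot 10^{6}$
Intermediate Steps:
$y{\left(a \right)} = \sqrt{2} \sqrt{a}$ ($y{\left(a \right)} = \sqrt{2 a} = \sqrt{2} \sqrt{a}$)
$y{\left(211 \right)} - -4647576 = \sqrt{2} \sqrt{211} - -4647576 = \sqrt{422} + 4647576 = 4647576 + \sqrt{422}$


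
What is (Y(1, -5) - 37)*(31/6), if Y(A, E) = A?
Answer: -186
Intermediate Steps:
(Y(1, -5) - 37)*(31/6) = (1 - 37)*(31/6) = -1116/6 = -36*31/6 = -186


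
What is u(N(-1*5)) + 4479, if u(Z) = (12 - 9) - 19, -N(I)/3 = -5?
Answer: 4463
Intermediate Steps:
N(I) = 15 (N(I) = -3*(-5) = 15)
u(Z) = -16 (u(Z) = 3 - 19 = -16)
u(N(-1*5)) + 4479 = -16 + 4479 = 4463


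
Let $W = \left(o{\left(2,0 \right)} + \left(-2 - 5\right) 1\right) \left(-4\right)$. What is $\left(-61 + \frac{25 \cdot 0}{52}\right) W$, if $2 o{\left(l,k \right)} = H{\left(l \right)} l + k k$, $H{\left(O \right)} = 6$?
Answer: $-244$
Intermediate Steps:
$o{\left(l,k \right)} = \frac{k^{2}}{2} + 3 l$ ($o{\left(l,k \right)} = \frac{6 l + k k}{2} = \frac{6 l + k^{2}}{2} = \frac{k^{2} + 6 l}{2} = \frac{k^{2}}{2} + 3 l$)
$W = 4$ ($W = \left(\left(\frac{0^{2}}{2} + 3 \cdot 2\right) + \left(-2 - 5\right) 1\right) \left(-4\right) = \left(\left(\frac{1}{2} \cdot 0 + 6\right) - 7\right) \left(-4\right) = \left(\left(0 + 6\right) - 7\right) \left(-4\right) = \left(6 - 7\right) \left(-4\right) = \left(-1\right) \left(-4\right) = 4$)
$\left(-61 + \frac{25 \cdot 0}{52}\right) W = \left(-61 + \frac{25 \cdot 0}{52}\right) 4 = \left(-61 + 0 \cdot \frac{1}{52}\right) 4 = \left(-61 + 0\right) 4 = \left(-61\right) 4 = -244$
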